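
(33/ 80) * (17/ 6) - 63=-61.83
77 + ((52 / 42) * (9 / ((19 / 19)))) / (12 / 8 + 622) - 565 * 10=-48646561 / 8729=-5572.98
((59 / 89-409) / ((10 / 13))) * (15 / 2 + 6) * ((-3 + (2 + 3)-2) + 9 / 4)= -57402189 / 3560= -16124.21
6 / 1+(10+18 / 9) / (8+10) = 6.67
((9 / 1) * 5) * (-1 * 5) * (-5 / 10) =225 / 2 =112.50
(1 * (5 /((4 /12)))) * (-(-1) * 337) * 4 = 20220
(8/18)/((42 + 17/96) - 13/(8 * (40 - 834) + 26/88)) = 35772800/3394947561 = 0.01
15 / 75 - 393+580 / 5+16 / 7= -9608 / 35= -274.51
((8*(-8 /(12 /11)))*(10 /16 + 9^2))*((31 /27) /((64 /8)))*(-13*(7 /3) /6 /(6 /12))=20263243 /2916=6948.99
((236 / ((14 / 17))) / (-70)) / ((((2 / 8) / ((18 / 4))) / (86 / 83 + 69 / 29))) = -148421934 / 589715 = -251.68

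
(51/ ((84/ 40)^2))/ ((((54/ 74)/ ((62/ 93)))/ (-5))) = -629000/ 11907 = -52.83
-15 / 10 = -3 / 2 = -1.50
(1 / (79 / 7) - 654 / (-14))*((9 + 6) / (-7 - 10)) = -388230 / 9401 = -41.30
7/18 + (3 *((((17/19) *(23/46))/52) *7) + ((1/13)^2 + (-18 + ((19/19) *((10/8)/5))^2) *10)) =-10334255/57798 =-178.80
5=5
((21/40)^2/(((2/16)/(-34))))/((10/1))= -7497/1000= -7.50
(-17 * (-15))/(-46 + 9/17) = -4335/773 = -5.61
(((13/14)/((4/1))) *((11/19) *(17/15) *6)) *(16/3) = 9724/1995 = 4.87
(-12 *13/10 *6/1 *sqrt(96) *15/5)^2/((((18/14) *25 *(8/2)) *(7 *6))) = 876096/625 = 1401.75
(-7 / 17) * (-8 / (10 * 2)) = 14 / 85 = 0.16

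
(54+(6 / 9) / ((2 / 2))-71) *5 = -245 / 3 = -81.67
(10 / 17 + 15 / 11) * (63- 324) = -95265 / 187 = -509.44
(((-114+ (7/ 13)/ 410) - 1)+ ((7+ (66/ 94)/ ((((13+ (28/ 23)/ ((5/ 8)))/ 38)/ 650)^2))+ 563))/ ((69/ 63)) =3312154461133308511/ 1891743049170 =1750847.96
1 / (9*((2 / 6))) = 0.33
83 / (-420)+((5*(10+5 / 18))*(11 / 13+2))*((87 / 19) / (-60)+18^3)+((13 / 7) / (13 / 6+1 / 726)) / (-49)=20474232397231117 / 24003153720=852980.93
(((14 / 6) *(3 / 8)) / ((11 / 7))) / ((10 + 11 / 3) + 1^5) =147 / 3872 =0.04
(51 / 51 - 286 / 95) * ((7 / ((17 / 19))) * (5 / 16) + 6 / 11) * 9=-15379893 / 284240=-54.11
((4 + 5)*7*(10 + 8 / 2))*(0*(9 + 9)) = 0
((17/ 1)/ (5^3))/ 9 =17/ 1125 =0.02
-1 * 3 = -3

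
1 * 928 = 928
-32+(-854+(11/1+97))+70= -708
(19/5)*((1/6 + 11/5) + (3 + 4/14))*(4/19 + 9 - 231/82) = 1689101/12300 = 137.33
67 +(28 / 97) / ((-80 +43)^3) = 329193819 / 4913341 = 67.00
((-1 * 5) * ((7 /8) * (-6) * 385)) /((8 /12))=121275 /8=15159.38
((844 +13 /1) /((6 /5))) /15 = 857 /18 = 47.61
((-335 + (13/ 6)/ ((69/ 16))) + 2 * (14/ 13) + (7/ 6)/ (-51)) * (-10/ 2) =16894195/ 10166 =1661.83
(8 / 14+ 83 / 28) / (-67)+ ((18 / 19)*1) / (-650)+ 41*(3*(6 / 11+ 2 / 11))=11392040901 / 127427300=89.40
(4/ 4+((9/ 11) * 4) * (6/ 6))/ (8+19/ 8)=376/ 913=0.41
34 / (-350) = -17 / 175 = -0.10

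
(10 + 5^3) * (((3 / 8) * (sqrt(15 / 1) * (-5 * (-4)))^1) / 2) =2025 * sqrt(15) / 4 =1960.70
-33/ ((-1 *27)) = 11/ 9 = 1.22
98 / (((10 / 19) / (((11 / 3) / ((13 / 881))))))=9022321 / 195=46268.31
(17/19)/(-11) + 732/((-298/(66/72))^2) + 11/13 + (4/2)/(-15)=3080703287/4825609360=0.64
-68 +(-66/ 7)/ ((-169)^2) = -13595102/ 199927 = -68.00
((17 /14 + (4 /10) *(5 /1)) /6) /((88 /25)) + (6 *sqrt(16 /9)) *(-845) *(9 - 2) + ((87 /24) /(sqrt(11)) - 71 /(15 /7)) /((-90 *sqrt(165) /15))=-116596105 /2464 - 29 *sqrt(15) /7920 + 497 *sqrt(165) /14850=-47319.43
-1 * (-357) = 357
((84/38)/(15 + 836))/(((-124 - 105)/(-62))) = 2604/3702701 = 0.00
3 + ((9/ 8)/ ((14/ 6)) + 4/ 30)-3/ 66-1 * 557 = -5113693/ 9240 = -553.43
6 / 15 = 2 / 5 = 0.40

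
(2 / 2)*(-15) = -15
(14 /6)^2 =49 /9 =5.44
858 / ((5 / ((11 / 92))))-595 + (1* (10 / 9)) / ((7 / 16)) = -8287453 / 14490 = -571.94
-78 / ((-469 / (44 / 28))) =858 / 3283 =0.26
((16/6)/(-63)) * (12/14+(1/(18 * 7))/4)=-433/11907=-0.04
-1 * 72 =-72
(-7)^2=49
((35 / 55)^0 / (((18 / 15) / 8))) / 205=4 / 123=0.03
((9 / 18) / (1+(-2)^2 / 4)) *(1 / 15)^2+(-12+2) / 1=-8999 / 900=-10.00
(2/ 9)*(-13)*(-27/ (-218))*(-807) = 31473/ 109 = 288.74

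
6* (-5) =-30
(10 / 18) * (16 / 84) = 20 / 189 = 0.11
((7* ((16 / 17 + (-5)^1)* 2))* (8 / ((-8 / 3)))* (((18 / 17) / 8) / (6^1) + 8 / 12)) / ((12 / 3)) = 29.35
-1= -1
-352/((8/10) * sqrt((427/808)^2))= -355520/427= -832.60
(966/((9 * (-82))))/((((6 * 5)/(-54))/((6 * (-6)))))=-17388/205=-84.82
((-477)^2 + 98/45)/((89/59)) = 604095277/4005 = 150835.28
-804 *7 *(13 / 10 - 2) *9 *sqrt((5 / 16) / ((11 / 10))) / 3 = 29547 *sqrt(22) / 22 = 6299.44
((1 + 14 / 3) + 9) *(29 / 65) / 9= 1276 / 1755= 0.73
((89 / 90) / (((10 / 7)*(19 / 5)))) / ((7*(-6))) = -89 / 20520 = -0.00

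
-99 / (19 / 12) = -1188 / 19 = -62.53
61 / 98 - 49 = -4741 / 98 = -48.38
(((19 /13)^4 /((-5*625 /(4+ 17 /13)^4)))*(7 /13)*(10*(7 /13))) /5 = -289492183832418 /430807787028125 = -0.67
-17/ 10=-1.70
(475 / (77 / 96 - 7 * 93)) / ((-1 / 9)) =410400 / 62419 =6.57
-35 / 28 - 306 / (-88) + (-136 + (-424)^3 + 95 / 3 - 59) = -76225185.11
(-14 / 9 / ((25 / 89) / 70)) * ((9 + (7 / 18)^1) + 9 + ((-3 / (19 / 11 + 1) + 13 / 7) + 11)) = -23664032 / 2025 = -11685.94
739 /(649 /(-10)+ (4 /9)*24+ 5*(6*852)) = 22170 /765173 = 0.03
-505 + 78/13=-499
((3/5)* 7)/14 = 3/10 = 0.30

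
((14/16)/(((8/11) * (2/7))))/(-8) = -539/1024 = -0.53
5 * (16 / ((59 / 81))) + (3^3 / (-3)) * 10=1170 / 59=19.83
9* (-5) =-45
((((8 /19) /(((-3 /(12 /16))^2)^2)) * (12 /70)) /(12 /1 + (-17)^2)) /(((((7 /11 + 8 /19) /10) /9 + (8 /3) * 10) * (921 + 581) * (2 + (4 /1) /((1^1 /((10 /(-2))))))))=-33 /25409919107104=-0.00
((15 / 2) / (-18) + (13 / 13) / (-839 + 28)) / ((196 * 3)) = -83 / 116784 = -0.00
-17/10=-1.70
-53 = -53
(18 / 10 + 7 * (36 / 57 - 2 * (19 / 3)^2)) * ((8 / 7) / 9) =-3798488 / 53865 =-70.52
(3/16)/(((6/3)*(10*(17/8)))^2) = 3/28900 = 0.00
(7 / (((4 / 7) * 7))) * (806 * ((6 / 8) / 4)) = 8463 / 32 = 264.47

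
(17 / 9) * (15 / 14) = 85 / 42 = 2.02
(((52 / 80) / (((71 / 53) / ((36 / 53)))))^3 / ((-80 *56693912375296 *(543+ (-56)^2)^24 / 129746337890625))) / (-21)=50445376171875 / 39103384468402371881030367473778288975537095529945903076332144217758217693434523983632813990908226502656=0.00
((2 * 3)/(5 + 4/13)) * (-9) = -234/23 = -10.17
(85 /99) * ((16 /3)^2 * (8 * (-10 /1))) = -1740800 /891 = -1953.76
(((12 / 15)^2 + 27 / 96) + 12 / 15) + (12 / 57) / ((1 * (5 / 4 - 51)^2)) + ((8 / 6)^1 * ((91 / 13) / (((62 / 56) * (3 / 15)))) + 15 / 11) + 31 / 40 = 28332337905689 / 615779709600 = 46.01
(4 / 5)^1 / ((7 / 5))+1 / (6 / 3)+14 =211 / 14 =15.07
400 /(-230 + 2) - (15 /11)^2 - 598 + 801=1375166 /6897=199.39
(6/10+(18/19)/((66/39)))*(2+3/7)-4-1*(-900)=6574844/7315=898.82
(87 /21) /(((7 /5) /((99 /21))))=4785 /343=13.95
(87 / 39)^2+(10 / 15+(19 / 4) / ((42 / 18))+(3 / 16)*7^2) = 957731 / 56784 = 16.87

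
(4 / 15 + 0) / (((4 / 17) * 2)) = 0.57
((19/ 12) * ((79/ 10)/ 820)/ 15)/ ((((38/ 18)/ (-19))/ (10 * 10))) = -1501/ 1640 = -0.92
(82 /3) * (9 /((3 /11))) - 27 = 875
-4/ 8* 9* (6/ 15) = -9/ 5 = -1.80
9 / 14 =0.64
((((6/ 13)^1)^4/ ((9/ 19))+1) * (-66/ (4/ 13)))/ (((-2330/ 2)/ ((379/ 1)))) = 76.47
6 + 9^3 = 735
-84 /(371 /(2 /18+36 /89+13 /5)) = -0.71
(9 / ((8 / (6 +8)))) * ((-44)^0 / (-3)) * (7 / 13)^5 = -352947 / 1485172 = -0.24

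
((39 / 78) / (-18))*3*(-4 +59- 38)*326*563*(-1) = 1560073 / 6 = 260012.17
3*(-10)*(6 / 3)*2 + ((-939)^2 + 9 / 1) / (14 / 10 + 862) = 1296870 / 1439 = 901.23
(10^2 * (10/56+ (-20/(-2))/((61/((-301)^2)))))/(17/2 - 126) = -253685850/20069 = -12640.68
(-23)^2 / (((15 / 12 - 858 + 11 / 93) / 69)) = -13578372 / 318667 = -42.61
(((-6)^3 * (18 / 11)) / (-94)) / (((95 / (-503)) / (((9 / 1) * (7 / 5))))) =-250.85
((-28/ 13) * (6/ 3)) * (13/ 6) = -9.33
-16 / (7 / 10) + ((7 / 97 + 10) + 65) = 52.22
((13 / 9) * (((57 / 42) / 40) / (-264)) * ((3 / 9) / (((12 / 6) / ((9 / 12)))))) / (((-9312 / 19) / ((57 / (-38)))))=-4693 / 66080931840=-0.00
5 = 5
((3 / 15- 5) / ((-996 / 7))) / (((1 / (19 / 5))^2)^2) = 1824494 / 259375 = 7.03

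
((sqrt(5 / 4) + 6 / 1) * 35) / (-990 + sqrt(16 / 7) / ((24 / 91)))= -7484400 / 35282417 - 623700 * sqrt(5) / 35282417 - 16380 * sqrt(7) / 35282417 - 1365 * sqrt(35) / 35282417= -0.25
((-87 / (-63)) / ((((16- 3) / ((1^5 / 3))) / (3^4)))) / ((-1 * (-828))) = 29 / 8372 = 0.00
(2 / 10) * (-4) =-4 / 5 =-0.80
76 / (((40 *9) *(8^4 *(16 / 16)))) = 19 / 368640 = 0.00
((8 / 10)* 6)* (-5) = -24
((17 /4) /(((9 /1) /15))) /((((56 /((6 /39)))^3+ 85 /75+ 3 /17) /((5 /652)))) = 0.00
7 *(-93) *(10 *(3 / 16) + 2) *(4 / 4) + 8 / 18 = -181597 / 72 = -2522.18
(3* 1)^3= 27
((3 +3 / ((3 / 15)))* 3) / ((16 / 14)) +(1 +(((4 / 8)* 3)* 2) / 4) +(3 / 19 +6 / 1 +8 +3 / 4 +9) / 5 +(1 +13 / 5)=4361 / 76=57.38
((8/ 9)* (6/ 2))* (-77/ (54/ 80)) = -24640/ 81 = -304.20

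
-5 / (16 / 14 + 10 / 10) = -7 / 3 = -2.33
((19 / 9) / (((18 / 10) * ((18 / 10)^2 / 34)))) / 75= 3230 / 19683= 0.16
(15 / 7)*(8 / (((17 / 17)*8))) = 15 / 7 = 2.14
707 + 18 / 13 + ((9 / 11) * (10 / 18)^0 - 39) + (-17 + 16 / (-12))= 279652 / 429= 651.87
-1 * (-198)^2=-39204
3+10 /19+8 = 219 /19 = 11.53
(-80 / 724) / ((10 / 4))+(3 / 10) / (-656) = -53023 / 1187360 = -0.04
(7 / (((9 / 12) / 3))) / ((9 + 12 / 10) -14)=-140 / 19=-7.37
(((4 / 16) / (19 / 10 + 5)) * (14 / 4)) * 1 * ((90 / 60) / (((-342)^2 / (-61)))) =-2135 / 21521376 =-0.00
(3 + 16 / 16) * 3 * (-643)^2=4961388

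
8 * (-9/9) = -8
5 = 5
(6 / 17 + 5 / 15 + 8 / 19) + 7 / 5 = 12148 / 4845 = 2.51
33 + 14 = 47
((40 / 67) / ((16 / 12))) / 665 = 6 / 8911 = 0.00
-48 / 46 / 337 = -24 / 7751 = -0.00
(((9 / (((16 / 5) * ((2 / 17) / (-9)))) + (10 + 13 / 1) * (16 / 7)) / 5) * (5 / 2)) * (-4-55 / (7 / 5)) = 11034957 / 3136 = 3518.80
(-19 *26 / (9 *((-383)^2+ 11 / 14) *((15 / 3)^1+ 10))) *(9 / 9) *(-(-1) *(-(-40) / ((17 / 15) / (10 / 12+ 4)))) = -4011280 / 942628563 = -0.00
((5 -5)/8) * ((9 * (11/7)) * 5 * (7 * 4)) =0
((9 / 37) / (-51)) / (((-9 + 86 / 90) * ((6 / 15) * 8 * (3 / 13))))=2925 / 3643168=0.00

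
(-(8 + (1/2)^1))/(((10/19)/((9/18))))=-323/40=-8.08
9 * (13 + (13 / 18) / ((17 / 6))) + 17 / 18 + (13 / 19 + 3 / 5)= 3532667 / 29070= 121.52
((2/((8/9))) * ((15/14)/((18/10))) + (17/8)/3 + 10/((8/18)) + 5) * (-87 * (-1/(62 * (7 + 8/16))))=35989/6510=5.53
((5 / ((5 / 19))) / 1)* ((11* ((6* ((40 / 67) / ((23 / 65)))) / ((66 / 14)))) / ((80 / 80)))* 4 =2766400 / 1541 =1795.20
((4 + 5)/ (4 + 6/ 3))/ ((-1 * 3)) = -1/ 2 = -0.50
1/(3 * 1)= 1/3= 0.33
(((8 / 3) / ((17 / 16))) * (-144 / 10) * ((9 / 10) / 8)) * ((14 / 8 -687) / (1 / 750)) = 35523360 / 17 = 2089609.41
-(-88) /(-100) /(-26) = 11 /325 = 0.03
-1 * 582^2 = -338724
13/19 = 0.68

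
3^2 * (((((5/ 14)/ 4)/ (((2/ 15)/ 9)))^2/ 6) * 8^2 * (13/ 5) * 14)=3553875/ 28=126924.11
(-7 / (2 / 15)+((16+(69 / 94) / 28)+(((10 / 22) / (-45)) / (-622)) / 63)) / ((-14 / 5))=19001013365 / 1458659664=13.03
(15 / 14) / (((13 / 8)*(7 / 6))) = 360 / 637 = 0.57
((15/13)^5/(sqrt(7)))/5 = 151875 *sqrt(7)/2599051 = 0.15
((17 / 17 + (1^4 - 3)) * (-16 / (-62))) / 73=-8 / 2263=-0.00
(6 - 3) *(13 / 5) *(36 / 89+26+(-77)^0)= 95121 / 445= 213.76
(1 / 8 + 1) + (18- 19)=1 / 8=0.12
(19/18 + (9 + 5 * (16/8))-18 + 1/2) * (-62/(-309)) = 1426/2781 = 0.51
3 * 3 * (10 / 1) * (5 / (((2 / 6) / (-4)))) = -5400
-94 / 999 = -0.09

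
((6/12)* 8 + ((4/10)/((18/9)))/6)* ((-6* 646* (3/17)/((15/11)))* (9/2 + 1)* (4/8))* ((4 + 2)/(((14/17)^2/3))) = -147661.95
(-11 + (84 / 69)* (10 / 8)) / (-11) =218 / 253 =0.86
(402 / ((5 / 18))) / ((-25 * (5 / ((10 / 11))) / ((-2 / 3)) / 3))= 28944 / 1375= 21.05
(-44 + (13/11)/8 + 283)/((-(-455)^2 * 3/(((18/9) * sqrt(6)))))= -0.00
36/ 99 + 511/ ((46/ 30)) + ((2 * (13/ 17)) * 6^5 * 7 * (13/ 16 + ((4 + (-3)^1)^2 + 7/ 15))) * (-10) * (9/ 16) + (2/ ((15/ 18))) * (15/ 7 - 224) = -321385081757/ 301070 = -1067476.27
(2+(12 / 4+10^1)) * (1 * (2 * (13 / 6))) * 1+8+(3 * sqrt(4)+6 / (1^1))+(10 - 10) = 85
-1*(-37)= 37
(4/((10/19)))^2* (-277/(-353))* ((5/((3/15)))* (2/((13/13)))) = 2266.22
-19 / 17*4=-76 / 17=-4.47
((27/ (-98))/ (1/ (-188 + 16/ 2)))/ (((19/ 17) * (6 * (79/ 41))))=282285/ 73549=3.84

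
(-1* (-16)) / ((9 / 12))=64 / 3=21.33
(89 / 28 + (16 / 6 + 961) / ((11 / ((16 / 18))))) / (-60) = -674017 / 498960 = -1.35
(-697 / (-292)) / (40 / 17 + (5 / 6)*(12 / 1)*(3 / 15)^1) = 11849 / 21608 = 0.55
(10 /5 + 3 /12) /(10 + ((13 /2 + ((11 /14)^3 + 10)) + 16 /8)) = 6174 /79535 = 0.08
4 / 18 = 2 / 9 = 0.22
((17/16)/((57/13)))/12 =221/10944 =0.02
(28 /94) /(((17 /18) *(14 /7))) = 0.16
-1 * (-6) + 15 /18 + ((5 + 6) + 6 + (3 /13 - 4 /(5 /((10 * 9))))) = -3739 /78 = -47.94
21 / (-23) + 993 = 22818 / 23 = 992.09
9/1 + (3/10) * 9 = 117/10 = 11.70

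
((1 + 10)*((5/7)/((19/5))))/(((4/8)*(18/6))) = 550/399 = 1.38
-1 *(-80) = 80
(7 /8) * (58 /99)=203 /396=0.51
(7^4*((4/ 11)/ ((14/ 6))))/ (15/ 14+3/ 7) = 2744/ 11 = 249.45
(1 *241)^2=58081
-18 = -18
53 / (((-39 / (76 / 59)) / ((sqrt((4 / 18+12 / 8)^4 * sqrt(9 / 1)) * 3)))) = -967727 * sqrt(3) / 62127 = -26.98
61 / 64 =0.95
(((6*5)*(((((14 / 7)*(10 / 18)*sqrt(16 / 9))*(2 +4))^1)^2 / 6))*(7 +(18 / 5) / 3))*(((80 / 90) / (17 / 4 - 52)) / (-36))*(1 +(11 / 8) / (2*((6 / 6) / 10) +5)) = 34505600 / 16290963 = 2.12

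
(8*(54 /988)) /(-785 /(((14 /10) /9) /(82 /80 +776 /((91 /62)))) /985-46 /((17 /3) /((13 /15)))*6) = -236305440 /1489535516603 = -0.00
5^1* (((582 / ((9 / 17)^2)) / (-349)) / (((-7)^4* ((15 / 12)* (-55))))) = 0.00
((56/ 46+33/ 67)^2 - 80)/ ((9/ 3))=-183031255/ 7124043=-25.69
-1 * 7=-7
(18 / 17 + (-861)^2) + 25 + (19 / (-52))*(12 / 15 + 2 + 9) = 741342.75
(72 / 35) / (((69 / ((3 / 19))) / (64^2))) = 294912 / 15295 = 19.28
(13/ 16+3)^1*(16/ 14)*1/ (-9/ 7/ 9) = -61/ 2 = -30.50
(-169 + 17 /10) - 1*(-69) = -983 /10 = -98.30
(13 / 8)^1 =13 / 8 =1.62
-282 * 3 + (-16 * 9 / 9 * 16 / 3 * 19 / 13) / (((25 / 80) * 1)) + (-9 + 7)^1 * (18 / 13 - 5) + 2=-18538 / 15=-1235.87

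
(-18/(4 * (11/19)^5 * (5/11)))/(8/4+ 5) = -21.74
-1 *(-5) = 5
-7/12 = -0.58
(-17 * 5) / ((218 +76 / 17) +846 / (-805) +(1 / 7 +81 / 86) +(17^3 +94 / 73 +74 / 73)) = -7302726550 / 441411651949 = -0.02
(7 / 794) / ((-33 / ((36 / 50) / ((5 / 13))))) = -273 / 545875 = -0.00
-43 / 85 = -0.51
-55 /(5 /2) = -22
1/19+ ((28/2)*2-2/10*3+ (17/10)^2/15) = 787891/28500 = 27.65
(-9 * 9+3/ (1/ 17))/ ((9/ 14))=-140/ 3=-46.67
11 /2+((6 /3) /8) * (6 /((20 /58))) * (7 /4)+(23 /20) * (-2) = 173 /16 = 10.81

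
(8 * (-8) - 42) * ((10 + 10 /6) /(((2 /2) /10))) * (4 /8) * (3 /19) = -18550 /19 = -976.32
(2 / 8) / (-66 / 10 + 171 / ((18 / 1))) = 5 / 58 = 0.09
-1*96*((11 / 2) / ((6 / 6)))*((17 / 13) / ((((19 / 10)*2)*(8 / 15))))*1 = -84150 / 247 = -340.69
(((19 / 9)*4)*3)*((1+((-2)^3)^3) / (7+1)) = -1618.17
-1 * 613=-613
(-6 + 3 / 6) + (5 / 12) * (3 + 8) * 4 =77 / 6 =12.83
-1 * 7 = -7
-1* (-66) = 66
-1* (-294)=294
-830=-830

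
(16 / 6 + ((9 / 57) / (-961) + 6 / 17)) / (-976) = -0.00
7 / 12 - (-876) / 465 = 4589 / 1860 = 2.47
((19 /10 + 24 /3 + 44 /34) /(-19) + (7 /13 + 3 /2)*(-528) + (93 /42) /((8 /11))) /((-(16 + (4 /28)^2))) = 17675693343 /263697200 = 67.03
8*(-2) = -16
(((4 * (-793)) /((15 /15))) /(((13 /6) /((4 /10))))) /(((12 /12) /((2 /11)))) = -5856 /55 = -106.47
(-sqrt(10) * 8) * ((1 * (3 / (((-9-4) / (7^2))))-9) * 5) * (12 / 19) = 126720 * sqrt(10) / 247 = 1622.36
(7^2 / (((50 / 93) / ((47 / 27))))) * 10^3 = 1427860 / 9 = 158651.11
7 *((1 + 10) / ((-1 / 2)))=-154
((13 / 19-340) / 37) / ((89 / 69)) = -7.11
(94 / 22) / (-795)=-47 / 8745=-0.01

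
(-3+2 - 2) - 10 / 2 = -8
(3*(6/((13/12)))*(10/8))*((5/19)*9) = 12150/247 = 49.19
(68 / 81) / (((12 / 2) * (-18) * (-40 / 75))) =85 / 5832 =0.01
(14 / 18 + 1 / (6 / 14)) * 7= 196 / 9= 21.78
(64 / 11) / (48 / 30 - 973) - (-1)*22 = 1175074 / 53427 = 21.99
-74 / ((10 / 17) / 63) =-39627 / 5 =-7925.40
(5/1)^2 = 25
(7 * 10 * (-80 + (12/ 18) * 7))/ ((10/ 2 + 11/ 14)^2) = -3100720/ 19683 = -157.53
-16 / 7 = -2.29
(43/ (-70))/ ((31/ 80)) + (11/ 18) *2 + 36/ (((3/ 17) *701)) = -98597/ 1369053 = -0.07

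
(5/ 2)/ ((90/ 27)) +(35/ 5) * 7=199/ 4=49.75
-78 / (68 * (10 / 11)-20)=-429 / 230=-1.87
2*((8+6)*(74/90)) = 1036/45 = 23.02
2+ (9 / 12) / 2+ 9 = 91 / 8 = 11.38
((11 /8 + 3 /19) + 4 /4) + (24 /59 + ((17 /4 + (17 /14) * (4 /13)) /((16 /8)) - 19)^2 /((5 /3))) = 505105230083 /2970560320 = 170.04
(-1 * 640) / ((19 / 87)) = -55680 / 19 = -2930.53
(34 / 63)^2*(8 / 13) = 9248 / 51597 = 0.18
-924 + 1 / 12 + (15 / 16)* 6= -22039 / 24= -918.29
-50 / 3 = -16.67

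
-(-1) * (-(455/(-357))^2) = -4225/2601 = -1.62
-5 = -5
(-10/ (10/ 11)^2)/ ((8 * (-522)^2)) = -121/ 21798720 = -0.00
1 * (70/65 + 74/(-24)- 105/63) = -191/52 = -3.67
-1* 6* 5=-30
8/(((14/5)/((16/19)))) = 320/133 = 2.41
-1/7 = -0.14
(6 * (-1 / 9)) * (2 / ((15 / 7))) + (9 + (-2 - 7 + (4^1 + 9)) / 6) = 407 / 45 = 9.04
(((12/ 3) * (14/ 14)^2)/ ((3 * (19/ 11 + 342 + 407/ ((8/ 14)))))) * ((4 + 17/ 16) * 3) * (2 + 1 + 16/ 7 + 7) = 0.24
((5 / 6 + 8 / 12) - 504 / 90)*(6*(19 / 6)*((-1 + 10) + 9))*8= -56088 / 5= -11217.60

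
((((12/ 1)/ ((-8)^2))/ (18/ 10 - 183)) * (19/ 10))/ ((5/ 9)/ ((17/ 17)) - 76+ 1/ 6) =171/ 6547360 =0.00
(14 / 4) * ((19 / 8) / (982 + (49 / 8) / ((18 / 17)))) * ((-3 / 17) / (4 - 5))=0.00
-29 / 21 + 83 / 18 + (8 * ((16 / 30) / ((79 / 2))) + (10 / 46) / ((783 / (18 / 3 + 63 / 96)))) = 591346109 / 177048480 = 3.34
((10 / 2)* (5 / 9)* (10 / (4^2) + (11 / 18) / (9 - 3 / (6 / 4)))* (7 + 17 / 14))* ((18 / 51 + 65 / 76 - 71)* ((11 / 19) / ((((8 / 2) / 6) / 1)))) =-113749464125 / 115473792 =-985.07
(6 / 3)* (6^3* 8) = 3456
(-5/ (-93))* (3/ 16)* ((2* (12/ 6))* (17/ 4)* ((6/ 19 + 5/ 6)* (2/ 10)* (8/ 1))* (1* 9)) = 6681/ 2356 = 2.84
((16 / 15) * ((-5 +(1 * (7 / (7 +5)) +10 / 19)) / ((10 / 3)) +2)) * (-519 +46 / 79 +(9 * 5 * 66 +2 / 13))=1062567726 / 487825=2178.17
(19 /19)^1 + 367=368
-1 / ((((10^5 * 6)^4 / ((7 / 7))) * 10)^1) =-1 / 1296000000000000000000000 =-0.00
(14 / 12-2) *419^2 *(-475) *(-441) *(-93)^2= -265060428723562.50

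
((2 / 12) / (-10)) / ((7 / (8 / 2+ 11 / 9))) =-47 / 3780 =-0.01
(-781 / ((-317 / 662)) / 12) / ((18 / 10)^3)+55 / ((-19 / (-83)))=6943600895 / 26344602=263.57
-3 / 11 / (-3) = 1 / 11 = 0.09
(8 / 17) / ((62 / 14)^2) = 392 / 16337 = 0.02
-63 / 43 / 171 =-7 / 817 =-0.01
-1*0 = 0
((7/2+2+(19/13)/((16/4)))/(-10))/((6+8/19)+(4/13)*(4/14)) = -8113/90032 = -0.09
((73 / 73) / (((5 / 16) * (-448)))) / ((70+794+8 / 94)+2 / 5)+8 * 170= 7736104273 / 5688312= 1360.00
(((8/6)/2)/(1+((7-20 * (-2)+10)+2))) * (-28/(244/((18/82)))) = -7/25010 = -0.00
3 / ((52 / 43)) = 129 / 52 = 2.48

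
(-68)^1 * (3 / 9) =-68 / 3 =-22.67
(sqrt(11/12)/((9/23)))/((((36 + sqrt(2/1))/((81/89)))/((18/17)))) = -621 *sqrt(66)/1957822 + 11178 *sqrt(33)/978911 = 0.06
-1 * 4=-4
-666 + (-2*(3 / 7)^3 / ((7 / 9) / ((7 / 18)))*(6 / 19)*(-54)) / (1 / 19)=-219690 / 343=-640.50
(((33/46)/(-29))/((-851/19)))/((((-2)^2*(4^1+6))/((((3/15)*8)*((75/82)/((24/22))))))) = 6897/372356752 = 0.00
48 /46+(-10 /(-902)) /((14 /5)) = 152111 /145222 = 1.05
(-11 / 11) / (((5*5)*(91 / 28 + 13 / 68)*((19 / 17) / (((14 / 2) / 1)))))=-4046 / 55575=-0.07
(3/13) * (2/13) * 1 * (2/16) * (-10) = -15/338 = -0.04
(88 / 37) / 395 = 88 / 14615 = 0.01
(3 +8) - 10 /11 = 111 /11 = 10.09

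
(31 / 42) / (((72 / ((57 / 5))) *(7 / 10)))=589 / 3528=0.17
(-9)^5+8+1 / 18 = -1062737 / 18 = -59040.94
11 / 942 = 0.01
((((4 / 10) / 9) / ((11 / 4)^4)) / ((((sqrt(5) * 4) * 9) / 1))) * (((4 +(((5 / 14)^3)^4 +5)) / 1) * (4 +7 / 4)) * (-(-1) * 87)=340333718830698763 * sqrt(5) / 17508984702610262400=0.04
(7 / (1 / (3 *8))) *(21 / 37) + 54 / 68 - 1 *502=-510565 / 1258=-405.85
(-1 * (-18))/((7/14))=36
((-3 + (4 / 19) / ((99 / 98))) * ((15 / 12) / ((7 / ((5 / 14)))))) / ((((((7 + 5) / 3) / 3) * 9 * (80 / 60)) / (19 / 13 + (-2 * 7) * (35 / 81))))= 634189525 / 12422906496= 0.05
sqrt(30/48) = sqrt(10)/4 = 0.79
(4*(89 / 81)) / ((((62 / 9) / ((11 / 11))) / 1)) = 178 / 279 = 0.64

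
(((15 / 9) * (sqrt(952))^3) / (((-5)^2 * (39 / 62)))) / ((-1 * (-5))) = 118048 * sqrt(238) / 2925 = 622.62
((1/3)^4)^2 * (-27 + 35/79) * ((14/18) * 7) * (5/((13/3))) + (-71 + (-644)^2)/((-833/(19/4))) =-159263915049355/67354517412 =-2364.56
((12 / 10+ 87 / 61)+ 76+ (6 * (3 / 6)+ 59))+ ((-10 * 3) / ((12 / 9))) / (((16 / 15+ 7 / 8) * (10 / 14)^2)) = 8379543 / 71065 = 117.91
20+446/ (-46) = 237/ 23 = 10.30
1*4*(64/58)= 128/29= 4.41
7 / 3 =2.33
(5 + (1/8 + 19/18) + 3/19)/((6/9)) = 8671/912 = 9.51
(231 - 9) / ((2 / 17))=1887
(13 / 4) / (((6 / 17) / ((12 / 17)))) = 13 / 2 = 6.50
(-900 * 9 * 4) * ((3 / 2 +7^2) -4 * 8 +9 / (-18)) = -583200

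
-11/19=-0.58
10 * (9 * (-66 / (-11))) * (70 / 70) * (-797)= -430380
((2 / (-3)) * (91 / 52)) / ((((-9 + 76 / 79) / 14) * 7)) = 553 / 1905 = 0.29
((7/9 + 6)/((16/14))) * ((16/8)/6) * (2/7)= 61/108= 0.56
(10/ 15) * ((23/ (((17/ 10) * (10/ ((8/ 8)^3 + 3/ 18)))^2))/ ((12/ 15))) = 5635/ 62424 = 0.09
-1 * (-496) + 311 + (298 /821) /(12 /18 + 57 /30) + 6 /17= 867805305 /1074689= 807.49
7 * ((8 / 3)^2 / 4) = 112 / 9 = 12.44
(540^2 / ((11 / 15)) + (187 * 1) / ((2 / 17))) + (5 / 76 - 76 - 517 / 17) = 5672286585 / 14212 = 399119.52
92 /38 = 46 /19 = 2.42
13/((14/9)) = 117/14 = 8.36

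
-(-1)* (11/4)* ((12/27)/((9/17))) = 187/81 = 2.31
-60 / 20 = -3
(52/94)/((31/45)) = 0.80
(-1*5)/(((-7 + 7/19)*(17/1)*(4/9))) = 95/952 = 0.10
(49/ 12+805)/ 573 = 1.41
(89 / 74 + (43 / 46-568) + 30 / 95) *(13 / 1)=-7352.11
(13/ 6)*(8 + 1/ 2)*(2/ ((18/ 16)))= 32.74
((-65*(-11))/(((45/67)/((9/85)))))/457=9581/38845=0.25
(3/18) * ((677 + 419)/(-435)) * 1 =-548/1305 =-0.42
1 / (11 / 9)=9 / 11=0.82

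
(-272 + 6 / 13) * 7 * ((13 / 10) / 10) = -2471 / 10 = -247.10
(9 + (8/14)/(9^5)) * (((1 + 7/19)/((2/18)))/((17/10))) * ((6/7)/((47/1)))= 1934447320/1626841503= 1.19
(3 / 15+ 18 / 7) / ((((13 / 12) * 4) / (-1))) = -291 / 455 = -0.64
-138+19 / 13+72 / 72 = -1762 / 13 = -135.54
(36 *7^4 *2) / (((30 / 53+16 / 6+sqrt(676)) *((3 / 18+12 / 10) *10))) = 1472499 / 3403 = 432.71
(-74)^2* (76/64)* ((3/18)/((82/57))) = 494209/656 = 753.37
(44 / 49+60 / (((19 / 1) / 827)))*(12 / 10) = 14593296 / 4655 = 3134.97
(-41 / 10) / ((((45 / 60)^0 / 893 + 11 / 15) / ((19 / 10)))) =-2086941 / 196760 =-10.61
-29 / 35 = -0.83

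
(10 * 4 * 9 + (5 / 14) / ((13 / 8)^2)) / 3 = 426040 / 3549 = 120.05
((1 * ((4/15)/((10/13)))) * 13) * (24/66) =1352/825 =1.64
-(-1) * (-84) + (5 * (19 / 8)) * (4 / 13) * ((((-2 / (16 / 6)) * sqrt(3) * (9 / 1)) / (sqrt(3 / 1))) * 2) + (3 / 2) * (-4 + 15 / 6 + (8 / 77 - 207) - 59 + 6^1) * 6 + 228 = -9040599 / 4004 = -2257.89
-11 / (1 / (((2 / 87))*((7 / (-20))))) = 77 / 870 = 0.09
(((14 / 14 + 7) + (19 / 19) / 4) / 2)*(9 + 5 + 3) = 561 / 8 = 70.12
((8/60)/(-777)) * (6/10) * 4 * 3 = -8/6475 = -0.00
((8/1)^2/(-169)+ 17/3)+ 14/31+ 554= 559.74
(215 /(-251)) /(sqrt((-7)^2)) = -0.12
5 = 5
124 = 124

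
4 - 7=-3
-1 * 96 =-96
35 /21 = 5 /3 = 1.67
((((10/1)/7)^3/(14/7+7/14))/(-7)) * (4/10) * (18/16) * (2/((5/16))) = -1152/2401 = -0.48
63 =63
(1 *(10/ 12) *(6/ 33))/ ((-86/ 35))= -175/ 2838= -0.06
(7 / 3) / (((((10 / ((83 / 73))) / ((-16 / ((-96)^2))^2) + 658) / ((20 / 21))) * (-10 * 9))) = -83 / 9811169307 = -0.00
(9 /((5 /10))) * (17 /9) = 34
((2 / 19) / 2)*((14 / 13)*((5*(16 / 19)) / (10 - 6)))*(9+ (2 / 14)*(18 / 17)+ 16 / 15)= 11224 / 18411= 0.61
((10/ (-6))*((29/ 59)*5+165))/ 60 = -2470/ 531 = -4.65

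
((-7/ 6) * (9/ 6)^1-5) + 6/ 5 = -111/ 20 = -5.55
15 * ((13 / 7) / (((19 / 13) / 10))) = 190.60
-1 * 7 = -7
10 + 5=15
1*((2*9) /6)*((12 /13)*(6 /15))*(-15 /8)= -27 /13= -2.08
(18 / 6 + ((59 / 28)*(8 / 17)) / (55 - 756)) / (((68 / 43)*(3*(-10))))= -10755977 / 170174760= -0.06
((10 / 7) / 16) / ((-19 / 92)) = -115 / 266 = -0.43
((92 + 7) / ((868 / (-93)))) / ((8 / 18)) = -23.87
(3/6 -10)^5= -2476099/32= -77378.09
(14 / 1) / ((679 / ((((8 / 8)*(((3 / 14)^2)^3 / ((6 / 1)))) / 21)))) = 81 / 5112554944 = 0.00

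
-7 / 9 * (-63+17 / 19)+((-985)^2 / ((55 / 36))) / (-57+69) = 99635945 / 1881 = 52969.67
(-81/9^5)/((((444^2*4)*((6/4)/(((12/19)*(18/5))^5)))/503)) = -375487488/10593061034375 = -0.00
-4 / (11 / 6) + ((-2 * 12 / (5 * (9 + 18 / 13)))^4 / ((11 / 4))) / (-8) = -61567867928 / 28191796875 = -2.18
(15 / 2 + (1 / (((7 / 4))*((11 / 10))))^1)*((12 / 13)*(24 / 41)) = 4.33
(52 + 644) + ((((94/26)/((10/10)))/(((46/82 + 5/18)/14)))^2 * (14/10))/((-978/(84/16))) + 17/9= 318478672313653/474972123015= 670.52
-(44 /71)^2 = -1936 /5041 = -0.38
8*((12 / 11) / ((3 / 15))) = 480 / 11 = 43.64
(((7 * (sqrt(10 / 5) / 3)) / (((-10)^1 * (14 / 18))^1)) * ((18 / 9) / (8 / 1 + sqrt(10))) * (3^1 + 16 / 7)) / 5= -148 * sqrt(2) / 1575 + 37 * sqrt(5) / 1575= -0.08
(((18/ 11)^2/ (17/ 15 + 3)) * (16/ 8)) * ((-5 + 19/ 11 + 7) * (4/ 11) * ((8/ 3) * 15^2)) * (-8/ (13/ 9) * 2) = -68864256000/ 5900323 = -11671.27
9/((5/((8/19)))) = 72/95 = 0.76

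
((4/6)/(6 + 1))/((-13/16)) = -32/273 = -0.12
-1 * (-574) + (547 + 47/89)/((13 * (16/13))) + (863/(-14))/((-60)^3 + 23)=654706721695/1076429368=608.22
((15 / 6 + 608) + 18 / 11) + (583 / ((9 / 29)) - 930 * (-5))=1413857 / 198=7140.69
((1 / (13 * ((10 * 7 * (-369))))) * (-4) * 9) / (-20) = -1 / 186550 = -0.00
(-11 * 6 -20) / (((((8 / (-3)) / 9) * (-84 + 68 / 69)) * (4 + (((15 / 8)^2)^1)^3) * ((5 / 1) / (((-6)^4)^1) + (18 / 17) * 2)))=-84061421568 / 2420332656173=-0.03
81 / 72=9 / 8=1.12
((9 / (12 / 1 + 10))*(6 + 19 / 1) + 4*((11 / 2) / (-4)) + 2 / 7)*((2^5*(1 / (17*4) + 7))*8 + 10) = 9052.28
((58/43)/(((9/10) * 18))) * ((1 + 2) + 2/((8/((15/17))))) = 10585/39474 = 0.27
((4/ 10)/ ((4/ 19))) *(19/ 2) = 361/ 20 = 18.05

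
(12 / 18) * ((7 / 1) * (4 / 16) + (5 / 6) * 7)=91 / 18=5.06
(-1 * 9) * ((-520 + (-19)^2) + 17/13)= 18450/13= 1419.23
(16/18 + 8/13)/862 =88/50427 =0.00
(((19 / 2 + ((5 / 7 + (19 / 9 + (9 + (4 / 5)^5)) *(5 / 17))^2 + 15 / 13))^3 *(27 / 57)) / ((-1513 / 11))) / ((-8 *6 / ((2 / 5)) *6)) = 353425727879522326488666780233196351442079749 / 3635963282951070982803132591247558593750000000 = 0.10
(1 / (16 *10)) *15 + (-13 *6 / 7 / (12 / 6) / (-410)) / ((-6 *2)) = 4253 / 45920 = 0.09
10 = 10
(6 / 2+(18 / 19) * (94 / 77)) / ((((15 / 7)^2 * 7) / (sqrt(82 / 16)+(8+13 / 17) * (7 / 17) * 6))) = 2027 * sqrt(82) / 62700+4228322 / 1510025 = 3.09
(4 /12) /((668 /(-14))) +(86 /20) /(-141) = -1471 /39245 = -0.04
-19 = -19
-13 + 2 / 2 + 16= 4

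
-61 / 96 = -0.64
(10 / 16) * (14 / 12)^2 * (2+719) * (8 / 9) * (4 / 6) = 176645 / 486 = 363.47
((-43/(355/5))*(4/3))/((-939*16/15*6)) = 215/1600056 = 0.00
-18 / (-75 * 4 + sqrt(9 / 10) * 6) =9 * sqrt(10) / 24991 + 1500 / 24991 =0.06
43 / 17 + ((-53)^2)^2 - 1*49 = 134137387 / 17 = 7890434.53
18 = 18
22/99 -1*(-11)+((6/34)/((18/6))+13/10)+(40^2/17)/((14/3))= 350743/10710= 32.75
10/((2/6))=30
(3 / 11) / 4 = 3 / 44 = 0.07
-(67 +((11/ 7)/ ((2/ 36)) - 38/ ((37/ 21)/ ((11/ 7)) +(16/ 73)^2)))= -90371245/ 1439347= -62.79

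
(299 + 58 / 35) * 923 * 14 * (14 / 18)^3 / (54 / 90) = 3046608.18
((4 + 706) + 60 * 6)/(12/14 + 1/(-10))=74900/53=1413.21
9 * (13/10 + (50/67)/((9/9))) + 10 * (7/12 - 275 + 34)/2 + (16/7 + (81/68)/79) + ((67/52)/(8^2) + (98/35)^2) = -184492513388597/157214803200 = -1173.51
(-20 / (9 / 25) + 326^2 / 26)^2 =222540514564 / 13689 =16256886.15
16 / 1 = 16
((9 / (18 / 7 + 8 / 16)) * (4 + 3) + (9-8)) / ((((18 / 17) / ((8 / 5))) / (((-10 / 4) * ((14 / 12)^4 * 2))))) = -37755725 / 125388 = -301.11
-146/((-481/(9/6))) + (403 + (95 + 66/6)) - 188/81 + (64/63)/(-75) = 507.12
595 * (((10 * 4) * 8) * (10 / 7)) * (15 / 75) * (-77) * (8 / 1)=-33510400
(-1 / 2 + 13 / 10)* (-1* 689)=-2756 / 5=-551.20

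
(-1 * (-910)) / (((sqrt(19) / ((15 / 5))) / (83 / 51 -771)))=-35706580 * sqrt(19) / 323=-481861.84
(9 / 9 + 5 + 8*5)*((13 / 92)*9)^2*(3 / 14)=41067 / 2576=15.94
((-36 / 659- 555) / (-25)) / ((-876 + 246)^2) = 121927 / 2179642500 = 0.00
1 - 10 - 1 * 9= -18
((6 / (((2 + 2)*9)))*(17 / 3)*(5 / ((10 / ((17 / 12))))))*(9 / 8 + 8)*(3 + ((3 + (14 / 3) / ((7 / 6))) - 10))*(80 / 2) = 0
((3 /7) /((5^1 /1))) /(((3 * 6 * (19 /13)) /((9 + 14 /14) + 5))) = 0.05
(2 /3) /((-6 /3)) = -1 /3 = -0.33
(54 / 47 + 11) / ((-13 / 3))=-1713 / 611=-2.80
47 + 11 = 58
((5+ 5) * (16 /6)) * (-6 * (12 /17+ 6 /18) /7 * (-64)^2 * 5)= -173670400 /357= -486471.71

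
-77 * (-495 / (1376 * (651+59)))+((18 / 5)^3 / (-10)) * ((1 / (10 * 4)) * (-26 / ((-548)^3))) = 30627210406797 / 785034070900000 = 0.04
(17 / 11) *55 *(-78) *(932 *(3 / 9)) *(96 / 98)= -98866560 / 49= -2017684.90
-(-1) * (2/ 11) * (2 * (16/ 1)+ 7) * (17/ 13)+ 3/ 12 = 419/ 44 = 9.52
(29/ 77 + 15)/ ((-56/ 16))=-2368/ 539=-4.39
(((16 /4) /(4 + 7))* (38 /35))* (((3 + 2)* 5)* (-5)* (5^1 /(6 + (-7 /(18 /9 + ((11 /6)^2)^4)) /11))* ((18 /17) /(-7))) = 12409932441000 /1993318762603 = 6.23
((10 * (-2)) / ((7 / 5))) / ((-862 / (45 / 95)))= 450 / 57323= 0.01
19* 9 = 171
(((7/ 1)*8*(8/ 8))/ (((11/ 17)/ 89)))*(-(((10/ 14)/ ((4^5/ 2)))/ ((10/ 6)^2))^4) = -9926793/ 20256139509760000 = -0.00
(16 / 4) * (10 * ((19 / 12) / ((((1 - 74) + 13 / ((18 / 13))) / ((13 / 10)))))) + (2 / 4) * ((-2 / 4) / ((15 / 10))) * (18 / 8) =-15291 / 9160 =-1.67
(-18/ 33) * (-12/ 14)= 36/ 77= 0.47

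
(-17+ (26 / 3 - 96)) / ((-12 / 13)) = 4069 / 36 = 113.03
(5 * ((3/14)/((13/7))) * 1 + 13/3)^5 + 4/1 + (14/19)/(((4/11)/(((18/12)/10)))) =784100651523301/274281564960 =2858.74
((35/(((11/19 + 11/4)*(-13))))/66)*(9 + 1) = -13300/108537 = -0.12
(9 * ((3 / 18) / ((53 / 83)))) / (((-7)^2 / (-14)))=-249 / 371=-0.67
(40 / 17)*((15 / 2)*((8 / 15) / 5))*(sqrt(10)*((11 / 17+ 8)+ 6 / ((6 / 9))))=9600*sqrt(10) / 289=105.04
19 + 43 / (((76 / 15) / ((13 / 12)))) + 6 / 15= 43463 / 1520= 28.59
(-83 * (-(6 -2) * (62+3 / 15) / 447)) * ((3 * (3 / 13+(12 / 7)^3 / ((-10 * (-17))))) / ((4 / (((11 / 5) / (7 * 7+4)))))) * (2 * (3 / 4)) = 0.56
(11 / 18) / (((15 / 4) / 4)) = 88 / 135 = 0.65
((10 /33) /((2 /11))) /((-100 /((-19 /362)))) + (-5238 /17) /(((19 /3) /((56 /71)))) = -19112816753 /498104760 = -38.37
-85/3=-28.33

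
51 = 51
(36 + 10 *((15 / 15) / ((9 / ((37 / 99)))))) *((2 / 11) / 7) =0.95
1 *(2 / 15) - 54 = -808 / 15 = -53.87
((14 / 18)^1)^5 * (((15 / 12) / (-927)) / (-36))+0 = 84035 / 7882332912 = 0.00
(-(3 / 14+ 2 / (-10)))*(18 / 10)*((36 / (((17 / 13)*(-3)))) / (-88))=-351 / 130900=-0.00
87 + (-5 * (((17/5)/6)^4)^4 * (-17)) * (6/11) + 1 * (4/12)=87.34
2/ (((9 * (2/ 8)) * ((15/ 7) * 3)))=56/ 405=0.14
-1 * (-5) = 5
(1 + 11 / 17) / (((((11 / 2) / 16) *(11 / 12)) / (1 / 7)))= 1536 / 2057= 0.75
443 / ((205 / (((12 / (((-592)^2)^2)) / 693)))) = 0.00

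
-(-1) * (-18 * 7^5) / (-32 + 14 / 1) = 16807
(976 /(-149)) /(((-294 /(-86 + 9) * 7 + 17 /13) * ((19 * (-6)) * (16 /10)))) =43615 /34048437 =0.00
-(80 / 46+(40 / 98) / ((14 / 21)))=-2650 / 1127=-2.35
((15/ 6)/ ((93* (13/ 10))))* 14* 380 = 133000/ 1209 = 110.01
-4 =-4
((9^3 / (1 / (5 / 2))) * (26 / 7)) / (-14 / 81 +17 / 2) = 7676370 / 9443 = 812.92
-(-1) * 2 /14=1 /7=0.14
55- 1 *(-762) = 817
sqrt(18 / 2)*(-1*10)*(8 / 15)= -16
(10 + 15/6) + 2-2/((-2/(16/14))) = 219/14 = 15.64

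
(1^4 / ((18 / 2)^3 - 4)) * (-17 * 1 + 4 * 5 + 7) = 2 / 145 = 0.01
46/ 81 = 0.57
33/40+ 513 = 20553/40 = 513.82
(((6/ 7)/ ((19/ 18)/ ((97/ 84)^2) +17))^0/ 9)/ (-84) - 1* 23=-17389/ 756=-23.00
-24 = -24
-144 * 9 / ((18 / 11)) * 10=-7920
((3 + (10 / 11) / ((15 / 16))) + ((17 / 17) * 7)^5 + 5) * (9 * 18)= 29966058 / 11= 2724187.09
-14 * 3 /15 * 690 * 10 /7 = -2760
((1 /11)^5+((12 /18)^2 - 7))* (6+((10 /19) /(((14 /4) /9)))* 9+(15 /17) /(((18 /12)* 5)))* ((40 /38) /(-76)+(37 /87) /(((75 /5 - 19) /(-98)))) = -128475072781756000 /102927862076193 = -1248.21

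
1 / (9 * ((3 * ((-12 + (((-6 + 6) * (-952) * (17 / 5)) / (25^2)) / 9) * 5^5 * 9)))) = -1 / 9112500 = -0.00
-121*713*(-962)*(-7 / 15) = -580962382 / 15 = -38730825.47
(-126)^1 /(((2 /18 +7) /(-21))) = 11907 /32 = 372.09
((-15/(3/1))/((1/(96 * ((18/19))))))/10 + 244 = 3772/19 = 198.53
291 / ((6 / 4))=194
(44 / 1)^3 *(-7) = -596288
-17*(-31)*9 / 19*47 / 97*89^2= 1765757241 / 1843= 958088.57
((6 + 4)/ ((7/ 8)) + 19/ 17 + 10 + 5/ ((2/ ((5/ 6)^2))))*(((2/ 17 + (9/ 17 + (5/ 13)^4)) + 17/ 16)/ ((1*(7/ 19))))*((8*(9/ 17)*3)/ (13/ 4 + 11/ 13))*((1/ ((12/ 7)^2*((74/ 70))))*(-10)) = -251483761200875/ 220712869728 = -1139.42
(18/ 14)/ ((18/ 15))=15/ 14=1.07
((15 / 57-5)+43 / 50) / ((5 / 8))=-14732 / 2375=-6.20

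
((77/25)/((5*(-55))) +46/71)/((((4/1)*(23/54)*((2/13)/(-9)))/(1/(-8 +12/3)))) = 89251227/16330000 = 5.47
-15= -15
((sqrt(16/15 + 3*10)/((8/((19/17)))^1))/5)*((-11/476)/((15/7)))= -209*sqrt(6990)/10404000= -0.00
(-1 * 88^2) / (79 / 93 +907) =-360096 / 42215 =-8.53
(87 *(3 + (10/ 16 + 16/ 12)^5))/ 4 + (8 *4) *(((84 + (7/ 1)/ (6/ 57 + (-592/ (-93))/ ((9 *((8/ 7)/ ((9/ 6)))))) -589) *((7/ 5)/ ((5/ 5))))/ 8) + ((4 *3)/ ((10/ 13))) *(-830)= -4376206852142023/ 290848112640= -15046.36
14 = 14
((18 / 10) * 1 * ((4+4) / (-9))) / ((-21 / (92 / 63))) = 736 / 6615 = 0.11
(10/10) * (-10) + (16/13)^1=-8.77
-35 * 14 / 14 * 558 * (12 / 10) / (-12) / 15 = 651 / 5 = 130.20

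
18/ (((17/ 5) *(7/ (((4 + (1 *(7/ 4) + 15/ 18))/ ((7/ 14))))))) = 1185/ 119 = 9.96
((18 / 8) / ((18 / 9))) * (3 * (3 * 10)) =405 / 4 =101.25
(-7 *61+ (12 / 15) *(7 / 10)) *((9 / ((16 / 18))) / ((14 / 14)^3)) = -863541 / 200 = -4317.70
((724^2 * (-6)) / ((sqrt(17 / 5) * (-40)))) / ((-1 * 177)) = -131044 * sqrt(85) / 5015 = -240.91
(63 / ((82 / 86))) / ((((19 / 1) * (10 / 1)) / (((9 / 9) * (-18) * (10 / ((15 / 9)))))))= -146286 / 3895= -37.56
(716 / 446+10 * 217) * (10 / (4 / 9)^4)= 3971602935 / 7136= 556558.71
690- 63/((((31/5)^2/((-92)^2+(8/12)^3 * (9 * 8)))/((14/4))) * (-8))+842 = 7319177/961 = 7616.21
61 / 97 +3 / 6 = 219 / 194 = 1.13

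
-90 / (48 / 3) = -45 / 8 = -5.62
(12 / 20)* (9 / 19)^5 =177147 / 12380495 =0.01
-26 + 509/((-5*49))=-6879/245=-28.08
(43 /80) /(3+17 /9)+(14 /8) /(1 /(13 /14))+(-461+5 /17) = -27464821 /59840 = -458.97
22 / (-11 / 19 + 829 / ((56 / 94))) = 11704 / 739989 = 0.02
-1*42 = -42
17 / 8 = 2.12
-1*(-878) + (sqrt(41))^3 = 41*sqrt(41) + 878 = 1140.53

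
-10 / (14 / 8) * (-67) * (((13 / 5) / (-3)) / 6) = -3484 / 63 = -55.30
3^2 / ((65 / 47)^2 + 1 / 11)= 72897 / 16228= 4.49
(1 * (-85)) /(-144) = 85 /144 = 0.59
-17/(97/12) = -204/97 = -2.10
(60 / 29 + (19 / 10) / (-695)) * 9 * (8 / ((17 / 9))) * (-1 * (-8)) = 63496224 / 100775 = 630.08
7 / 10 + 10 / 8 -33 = -621 / 20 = -31.05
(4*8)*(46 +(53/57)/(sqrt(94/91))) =1501.28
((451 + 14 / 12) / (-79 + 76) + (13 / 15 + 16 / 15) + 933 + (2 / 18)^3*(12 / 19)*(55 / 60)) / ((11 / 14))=760348337 / 761805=998.09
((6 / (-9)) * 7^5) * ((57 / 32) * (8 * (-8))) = 1277332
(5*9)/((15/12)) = 36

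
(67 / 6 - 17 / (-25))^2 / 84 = 3157729 / 1890000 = 1.67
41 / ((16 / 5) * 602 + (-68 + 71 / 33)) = 6765 / 306991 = 0.02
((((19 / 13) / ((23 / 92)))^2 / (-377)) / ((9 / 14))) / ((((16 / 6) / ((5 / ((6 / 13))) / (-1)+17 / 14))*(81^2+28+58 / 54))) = 218766 / 2834145379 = 0.00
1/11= 0.09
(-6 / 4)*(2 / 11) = -3 / 11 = -0.27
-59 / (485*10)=-59 / 4850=-0.01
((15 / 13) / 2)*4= 30 / 13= 2.31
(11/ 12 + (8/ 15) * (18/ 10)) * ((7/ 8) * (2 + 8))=3941/ 240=16.42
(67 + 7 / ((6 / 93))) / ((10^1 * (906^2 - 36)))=13 / 608000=0.00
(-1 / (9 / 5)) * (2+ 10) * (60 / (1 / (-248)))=99200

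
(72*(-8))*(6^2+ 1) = -21312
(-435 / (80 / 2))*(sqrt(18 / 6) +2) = -87 / 4 - 87*sqrt(3) / 8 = -40.59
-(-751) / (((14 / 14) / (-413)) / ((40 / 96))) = -1550815 / 12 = -129234.58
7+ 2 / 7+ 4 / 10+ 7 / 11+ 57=25149 / 385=65.32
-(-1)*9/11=9/11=0.82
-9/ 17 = -0.53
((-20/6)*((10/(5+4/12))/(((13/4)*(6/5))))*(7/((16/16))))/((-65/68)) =5950/507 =11.74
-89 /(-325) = 89 /325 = 0.27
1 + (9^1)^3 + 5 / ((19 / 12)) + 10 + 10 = 14310 / 19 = 753.16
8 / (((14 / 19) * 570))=2 / 105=0.02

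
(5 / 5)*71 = 71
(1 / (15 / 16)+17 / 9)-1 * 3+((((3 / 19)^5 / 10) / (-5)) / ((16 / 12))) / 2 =-396182401 / 8913956400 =-0.04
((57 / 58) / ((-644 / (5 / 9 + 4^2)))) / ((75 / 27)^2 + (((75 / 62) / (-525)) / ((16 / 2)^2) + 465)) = -37912752 / 709383153653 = -0.00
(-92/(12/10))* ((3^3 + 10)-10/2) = -2453.33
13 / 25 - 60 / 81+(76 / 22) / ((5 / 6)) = 29141 / 7425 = 3.92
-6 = -6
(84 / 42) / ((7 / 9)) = 18 / 7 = 2.57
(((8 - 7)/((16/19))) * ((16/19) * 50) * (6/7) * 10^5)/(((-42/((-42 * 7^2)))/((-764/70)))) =-2292000000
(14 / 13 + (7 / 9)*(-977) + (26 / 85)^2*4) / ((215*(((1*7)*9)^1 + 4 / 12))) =-641126357 / 11510508750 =-0.06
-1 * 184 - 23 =-207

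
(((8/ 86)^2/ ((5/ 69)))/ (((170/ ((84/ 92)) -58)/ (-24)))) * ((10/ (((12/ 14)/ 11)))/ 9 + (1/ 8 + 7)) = -2974636/ 6221885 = -0.48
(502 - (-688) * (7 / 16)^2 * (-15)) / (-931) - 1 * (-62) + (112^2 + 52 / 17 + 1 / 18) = 28740887941 / 2279088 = 12610.70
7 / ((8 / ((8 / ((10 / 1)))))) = 7 / 10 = 0.70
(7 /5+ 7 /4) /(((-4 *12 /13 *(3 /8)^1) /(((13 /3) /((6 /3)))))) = -1183 /240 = -4.93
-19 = -19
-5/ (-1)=5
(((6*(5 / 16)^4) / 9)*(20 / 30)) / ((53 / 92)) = 14375 / 1953792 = 0.01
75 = 75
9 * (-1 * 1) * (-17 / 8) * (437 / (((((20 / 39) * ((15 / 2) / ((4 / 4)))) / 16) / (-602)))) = -523254186 / 25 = -20930167.44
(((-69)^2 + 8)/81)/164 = 4769/13284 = 0.36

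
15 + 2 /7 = 107 /7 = 15.29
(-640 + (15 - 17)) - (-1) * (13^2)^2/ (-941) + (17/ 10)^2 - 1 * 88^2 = -791706751/ 94100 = -8413.46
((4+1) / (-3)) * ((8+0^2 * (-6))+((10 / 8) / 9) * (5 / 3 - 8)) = -3845 / 324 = -11.87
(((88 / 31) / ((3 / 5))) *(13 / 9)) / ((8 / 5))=3575 / 837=4.27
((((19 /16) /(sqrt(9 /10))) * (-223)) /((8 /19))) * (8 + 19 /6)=-5393701 * sqrt(10) /2304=-7402.94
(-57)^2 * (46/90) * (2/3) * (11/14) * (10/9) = 182666/189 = 966.49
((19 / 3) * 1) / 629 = 19 / 1887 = 0.01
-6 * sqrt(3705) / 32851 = -0.01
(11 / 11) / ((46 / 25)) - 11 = -481 / 46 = -10.46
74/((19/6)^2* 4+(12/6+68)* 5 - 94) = 666/2665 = 0.25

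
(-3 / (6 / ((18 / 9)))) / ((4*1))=-1 / 4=-0.25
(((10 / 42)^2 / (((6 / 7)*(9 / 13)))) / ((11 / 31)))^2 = 0.07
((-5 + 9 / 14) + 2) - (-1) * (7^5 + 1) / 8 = 29381 / 14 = 2098.64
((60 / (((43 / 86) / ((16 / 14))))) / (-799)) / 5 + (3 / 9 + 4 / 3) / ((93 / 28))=729452 / 1560447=0.47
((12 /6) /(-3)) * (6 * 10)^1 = -40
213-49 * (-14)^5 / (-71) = -26338253 / 71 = -370961.31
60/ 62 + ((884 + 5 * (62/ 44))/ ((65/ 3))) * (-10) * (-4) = 7296606/ 4433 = 1645.97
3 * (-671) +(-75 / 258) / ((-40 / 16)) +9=-2003.88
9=9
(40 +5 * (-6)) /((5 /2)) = 4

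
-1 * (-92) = 92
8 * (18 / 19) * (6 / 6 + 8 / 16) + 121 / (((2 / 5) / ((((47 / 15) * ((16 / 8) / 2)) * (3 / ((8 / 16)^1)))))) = 108269 / 19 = 5698.37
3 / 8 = 0.38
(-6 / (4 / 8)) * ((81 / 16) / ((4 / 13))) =-3159 / 16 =-197.44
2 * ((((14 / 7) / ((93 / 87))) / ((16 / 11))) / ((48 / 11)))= 3509 / 5952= 0.59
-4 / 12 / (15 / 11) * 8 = -88 / 45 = -1.96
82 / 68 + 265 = 9051 / 34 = 266.21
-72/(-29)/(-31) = -72/899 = -0.08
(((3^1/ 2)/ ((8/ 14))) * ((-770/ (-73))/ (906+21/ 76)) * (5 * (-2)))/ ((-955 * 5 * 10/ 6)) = 20482/ 533528895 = 0.00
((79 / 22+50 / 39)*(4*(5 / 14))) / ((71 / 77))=20905 / 2769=7.55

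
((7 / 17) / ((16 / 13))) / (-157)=-91 / 42704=-0.00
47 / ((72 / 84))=329 / 6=54.83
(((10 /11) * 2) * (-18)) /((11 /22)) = -720 /11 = -65.45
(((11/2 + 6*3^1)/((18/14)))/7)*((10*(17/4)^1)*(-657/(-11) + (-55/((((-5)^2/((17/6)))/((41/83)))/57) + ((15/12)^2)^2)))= -35277122807/2804736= -12577.70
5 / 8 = 0.62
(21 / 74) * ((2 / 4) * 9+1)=231 / 148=1.56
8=8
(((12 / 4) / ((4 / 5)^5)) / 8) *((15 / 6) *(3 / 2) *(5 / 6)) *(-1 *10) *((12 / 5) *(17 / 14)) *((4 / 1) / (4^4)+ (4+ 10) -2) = -9191953125 / 7340032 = -1252.30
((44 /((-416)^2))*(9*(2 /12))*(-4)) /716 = -33 /15488512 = -0.00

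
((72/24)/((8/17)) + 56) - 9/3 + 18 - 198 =-965/8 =-120.62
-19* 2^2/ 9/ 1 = -76/ 9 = -8.44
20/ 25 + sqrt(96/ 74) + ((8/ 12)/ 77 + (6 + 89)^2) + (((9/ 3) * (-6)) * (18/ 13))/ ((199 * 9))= 4 * sqrt(111)/ 37 + 26968939303/ 2987985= 9026.93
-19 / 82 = -0.23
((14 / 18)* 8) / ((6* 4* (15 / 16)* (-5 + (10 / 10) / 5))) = -14 / 243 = -0.06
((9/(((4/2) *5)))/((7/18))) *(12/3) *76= 703.54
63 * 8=504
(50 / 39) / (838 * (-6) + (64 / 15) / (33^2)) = -136125 / 533860054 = -0.00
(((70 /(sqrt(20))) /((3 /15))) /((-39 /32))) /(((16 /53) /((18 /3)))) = -7420 * sqrt(5) /13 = -1276.28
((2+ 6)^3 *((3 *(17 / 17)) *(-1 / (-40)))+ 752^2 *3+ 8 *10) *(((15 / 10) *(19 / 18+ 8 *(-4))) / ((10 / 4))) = -2362557832 / 75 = -31500771.09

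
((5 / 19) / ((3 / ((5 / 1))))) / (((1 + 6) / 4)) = 100 / 399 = 0.25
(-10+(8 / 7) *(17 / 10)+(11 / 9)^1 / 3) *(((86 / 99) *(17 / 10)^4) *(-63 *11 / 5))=25962252287 / 3375000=7692.52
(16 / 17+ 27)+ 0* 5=475 / 17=27.94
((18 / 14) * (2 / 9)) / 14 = 1 / 49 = 0.02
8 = 8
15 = 15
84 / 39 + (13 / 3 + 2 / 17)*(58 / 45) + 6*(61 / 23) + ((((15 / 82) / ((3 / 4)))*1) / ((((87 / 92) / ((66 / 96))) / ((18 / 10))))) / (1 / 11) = 44571910217 / 1631795490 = 27.31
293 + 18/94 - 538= -11506/47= -244.81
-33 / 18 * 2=-11 / 3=-3.67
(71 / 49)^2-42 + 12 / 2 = -33.90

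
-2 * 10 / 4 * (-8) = 40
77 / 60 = 1.28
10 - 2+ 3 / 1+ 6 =17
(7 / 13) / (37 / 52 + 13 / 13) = 28 / 89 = 0.31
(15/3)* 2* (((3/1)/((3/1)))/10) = 1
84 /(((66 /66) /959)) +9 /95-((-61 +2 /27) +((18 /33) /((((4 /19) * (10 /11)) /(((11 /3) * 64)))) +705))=79243.22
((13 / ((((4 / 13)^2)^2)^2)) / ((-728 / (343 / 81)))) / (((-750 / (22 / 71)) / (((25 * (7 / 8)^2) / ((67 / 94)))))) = 1012580411399557 / 96968198062080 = 10.44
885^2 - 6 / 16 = 6265797 / 8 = 783224.62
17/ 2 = 8.50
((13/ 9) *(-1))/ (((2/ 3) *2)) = -13/ 12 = -1.08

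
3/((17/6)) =18/17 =1.06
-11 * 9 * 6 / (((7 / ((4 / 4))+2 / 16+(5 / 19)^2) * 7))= -1715472 / 145439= -11.80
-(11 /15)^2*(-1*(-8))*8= -7744 /225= -34.42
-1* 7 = -7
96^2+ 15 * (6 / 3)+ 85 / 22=203497 / 22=9249.86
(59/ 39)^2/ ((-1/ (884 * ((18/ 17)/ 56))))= -3481/ 91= -38.25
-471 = -471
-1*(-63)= 63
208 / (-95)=-208 / 95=-2.19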